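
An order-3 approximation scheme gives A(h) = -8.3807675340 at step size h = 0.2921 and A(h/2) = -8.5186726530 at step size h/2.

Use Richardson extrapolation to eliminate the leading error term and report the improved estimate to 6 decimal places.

Order 3 gives 2^r = 8 and 2^r − 1 = 7.
8·(-8.5186726530) = -68.1493812240; subtract (-8.3807675340) → -59.7686136900
Extrapolated: (-59.7686136900) / 7 = -8.5383733843
Gap between inputs: 1.379e-01; correction applied: −0.0197007313.

-8.538373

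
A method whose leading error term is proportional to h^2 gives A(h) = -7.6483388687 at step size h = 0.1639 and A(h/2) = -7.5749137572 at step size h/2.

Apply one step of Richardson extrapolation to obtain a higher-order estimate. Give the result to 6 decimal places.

-7.550439

Order 2 gives 2^r = 4 and 2^r − 1 = 3.
4*(-7.5749137572) = -30.2996550288; subtract (-7.6483388687) → -22.6513161601
Denominator 4 − 1 = 3.
R = (-22.6513161601)/3 = -7.5504387200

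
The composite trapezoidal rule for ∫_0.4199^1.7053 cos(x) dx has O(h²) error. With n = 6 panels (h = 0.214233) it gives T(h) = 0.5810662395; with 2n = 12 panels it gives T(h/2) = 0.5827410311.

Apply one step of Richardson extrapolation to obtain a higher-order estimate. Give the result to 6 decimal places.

r = 2, so 2^r = 4.
A(h/2) − A(h) = 0.5827410311 − 0.5810662395 = 0.0016747916
Correction (A(h/2) − A(h))/(4 − 1) = 0.0016747916/3 = 0.0005582639
R = A(h/2) + (A(h/2) − A(h))/3 = 0.5827410311 + 0.0005582639 = 0.5832992950

0.583299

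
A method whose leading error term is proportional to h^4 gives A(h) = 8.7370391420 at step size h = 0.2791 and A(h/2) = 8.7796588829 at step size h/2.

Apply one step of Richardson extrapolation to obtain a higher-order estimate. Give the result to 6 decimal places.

8.782500

Method order is 4; weight 2^4 = 16.
A(h/2) − A(h) = 8.7796588829 − 8.7370391420 = 0.0426197409
Divide by 2^4 − 1 = 15: 0.0426197409/15 = 0.0028413161
R = A(h/2) + (A(h/2) − A(h))/15 = 8.7796588829 + 0.0028413161 = 8.7825001990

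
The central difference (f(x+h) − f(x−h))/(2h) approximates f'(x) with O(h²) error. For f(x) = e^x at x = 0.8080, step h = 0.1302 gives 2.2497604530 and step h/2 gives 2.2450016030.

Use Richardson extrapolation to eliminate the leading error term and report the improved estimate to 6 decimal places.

The method has order 2: 2^2 = 4.
Difference of the inputs: 2.2450016030 − 2.2497604530 = -0.0047588500
Divide by 2^2 − 1 = 3: (-0.0047588500)/3 = -0.0015862833
R = 2.2450016030 − 0.0015862833 = 2.2434153197

2.243415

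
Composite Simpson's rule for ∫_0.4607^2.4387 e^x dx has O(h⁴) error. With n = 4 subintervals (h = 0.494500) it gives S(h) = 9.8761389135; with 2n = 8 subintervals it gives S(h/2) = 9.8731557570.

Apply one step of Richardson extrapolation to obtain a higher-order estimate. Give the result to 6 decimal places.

9.872957

The method has order 4: 2^4 = 16.
16*9.8731557570 = 157.9704921120; 157.9704921120 − 9.8761389135 = 148.0943531985
Denominator 16 − 1 = 15.
148.0943531985 ÷ 15 = 9.8729568799
Correction |R − A(h/2)| = 1.989e-04; gap |A(h/2) − A(h)| = 2.983e-03.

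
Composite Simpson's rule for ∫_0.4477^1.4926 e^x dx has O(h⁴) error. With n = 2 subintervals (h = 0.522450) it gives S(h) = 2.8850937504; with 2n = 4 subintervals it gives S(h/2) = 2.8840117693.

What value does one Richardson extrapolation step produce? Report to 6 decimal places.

Method order is 4; weight 2^4 = 16.
Weighted: 46.1441883088 − 2.8850937504 = 43.2590945584
Divide by 2^4 − 1 = 15.
So the Richardson estimate is 2.8839396372.

2.883940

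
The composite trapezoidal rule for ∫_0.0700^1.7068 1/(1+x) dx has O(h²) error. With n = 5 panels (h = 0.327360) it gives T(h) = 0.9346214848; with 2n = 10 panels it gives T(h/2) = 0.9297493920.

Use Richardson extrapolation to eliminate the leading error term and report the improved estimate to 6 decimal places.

0.928125

r = 2: numerator weight 4, denominator 3.
A(h/2) − A(h) = 0.9297493920 − 0.9346214848 = -0.0048720928
Correction (A(h/2) − A(h))/(4 − 1) = (-0.0048720928)/3 = -0.0016240309
R = A(h/2) + (A(h/2) − A(h))/3 = 0.9297493920 − 0.0016240309 = 0.9281253611
Gap between inputs: 4.872e-03; correction applied: −0.0016240309.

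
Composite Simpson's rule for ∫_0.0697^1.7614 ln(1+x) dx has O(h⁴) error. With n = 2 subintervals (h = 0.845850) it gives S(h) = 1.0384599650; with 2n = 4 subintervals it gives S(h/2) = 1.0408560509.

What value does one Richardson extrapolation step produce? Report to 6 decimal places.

With r = 4 the leading error scales as h^4, so the weight is 2^4 = 16.
2^4*A(h/2) = 16.6536968144; minus A(h) gives 15.6152368494.
15.6152368494 ÷ 15 = 1.0410157900

1.041016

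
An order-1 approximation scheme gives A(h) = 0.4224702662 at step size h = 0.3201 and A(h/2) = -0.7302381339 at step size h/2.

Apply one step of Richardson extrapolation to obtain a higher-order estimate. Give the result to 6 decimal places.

-1.882947

The method has order 1: 2^1 = 2.
2×(-0.7302381339) − 0.4224702662 = -1.8829465340
Extrapolated: (-1.8829465340) / 1 = -1.8829465340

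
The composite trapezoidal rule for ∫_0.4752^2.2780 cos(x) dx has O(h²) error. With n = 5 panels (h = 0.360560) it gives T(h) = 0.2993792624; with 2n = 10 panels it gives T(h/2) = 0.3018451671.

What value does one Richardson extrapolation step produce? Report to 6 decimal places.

Leading term ∝ h^2; use weight 4 = 2^2.
Difference of the inputs: 0.3018451671 − 0.2993792624 = 0.0024659047
Correction (A(h/2) − A(h))/(4 − 1) = 0.0024659047/3 = 0.0008219682
R = 0.3018451671 + 0.0008219682 = 0.3026671353
Gap between inputs: 2.466e-03; correction applied: +0.0008219682.

0.302667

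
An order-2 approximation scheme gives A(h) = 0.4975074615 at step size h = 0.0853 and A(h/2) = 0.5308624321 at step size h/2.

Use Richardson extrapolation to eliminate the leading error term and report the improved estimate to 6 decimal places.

r = 2: numerator weight 4, denominator 3.
4×0.5308624321 − 0.4975074615 = 1.6259422669
Denominator 4 − 1 = 3.
So the Richardson estimate is 0.5419807556.
Gap between inputs: 3.335e-02; correction applied: +0.0111183235.

0.541981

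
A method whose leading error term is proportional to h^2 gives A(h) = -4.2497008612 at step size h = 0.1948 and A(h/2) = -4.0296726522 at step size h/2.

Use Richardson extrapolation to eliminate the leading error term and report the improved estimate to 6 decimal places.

r = 2, so 2^r = 4.
Weighted: (-16.1186906088) − (-4.2497008612) = -11.8689897476
R = (-11.8689897476)/3 = -3.9563299159

-3.956330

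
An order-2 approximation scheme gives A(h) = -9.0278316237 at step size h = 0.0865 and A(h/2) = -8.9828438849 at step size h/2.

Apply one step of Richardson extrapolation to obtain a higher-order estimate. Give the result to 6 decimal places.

-8.967848

Error is O(h^2); halving h shrinks it by 2^2 = 4.
Top: 4(-8.9828438849) − (-9.0278316237) = -26.9035439159
Divide by 2^2 − 1 = 3.
(4 × (-8.9828438849) − (-9.0278316237))/(4 − 1) = -8.9678479720
Correction |R − A(h/2)| = 1.500e-02; gap |A(h/2) − A(h)| = 4.499e-02.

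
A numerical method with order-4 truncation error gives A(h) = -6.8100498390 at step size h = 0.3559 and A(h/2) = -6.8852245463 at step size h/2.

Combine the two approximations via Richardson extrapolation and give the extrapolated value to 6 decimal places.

The method has order 4: 2^4 = 16.
16*(-6.8852245463) = -110.1635927408; subtract (-6.8100498390) → -103.3535429018
Denominator 16 − 1 = 15.
So the Richardson estimate is -6.8902361935.
Shift from A(h/2): −0.0050116472.

-6.890236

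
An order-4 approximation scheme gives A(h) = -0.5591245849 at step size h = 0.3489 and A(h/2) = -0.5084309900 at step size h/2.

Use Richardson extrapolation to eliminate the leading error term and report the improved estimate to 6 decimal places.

-0.505051

Error is O(h^4); halving h shrinks it by 2^4 = 16.
Difference of the inputs: -0.5084309900 − (-0.5591245849) = 0.0506935949
Divide by 2^4 − 1 = 15: 0.0506935949/15 = 0.0033795730
R = A(h/2) + (A(h/2) − A(h))/15 = -0.5084309900 + 0.0033795730 = -0.5050514170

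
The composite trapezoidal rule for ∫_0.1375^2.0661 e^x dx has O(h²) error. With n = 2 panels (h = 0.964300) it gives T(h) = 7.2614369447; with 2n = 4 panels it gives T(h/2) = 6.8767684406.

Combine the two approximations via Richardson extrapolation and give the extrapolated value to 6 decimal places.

The method has order 2: 2^2 = 4.
Weighted: 27.5070737624 − 7.2614369447 = 20.2456368177
Divide by 2^2 − 1 = 3.
Result: 6.7485456059

6.748546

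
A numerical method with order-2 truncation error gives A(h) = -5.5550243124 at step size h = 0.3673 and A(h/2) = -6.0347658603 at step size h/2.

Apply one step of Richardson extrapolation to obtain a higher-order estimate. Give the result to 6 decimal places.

-6.194680

Order 2 gives 2^r = 4 and 2^r − 1 = 3.
4·(-6.0347658603) = -24.1390634412; subtract (-5.5550243124) → -18.5840391288
Extrapolated: (-18.5840391288) / 3 = -6.1946797096
Gap between inputs: 4.797e-01; correction applied: −0.1599138493.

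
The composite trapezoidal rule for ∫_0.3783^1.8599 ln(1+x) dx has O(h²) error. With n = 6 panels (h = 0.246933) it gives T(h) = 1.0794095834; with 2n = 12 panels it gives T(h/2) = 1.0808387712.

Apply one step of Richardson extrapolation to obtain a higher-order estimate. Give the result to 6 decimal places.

1.081315

r = 2: numerator weight 4, denominator 3.
Numerator 4*A(h/2) − A(h) = 4*1.0808387712 − 1.0794095834 = 3.2439455014
(4*1.0808387712 − 1.0794095834)/(4 − 1) = 1.0813151671
Gap between inputs: 1.429e-03; correction applied: +0.0004763959.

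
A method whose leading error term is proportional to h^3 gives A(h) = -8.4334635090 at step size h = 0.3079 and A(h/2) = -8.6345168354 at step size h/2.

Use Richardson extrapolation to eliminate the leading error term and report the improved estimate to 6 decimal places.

-8.663239

Order 3 gives 2^r = 8 and 2^r − 1 = 7.
2^3·A(h/2) = -69.0761346832; minus A(h) gives -60.6426711742.
Divide by 2^3 − 1 = 7.
Extrapolated: (-60.6426711742) / 7 = -8.6632387392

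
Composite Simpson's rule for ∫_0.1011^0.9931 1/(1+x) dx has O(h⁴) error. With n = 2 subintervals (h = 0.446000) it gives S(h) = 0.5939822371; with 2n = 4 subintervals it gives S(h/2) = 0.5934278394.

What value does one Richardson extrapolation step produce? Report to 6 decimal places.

With r = 4 the leading error scales as h^4, so the weight is 2^4 = 16.
16·0.5934278394 − 0.5939822371 = 8.9008631933
Divide by 2^4 − 1 = 15.
(16·0.5934278394 − 0.5939822371)/(16 − 1) = 0.5933908796
Gap between inputs: 5.544e-04; correction applied: −0.0000369598.

0.593391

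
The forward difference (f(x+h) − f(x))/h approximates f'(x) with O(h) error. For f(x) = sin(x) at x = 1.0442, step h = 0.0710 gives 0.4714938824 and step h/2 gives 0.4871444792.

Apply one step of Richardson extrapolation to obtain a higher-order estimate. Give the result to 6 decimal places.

The method has order 1: 2^1 = 2.
Top: 2(0.4871444792) − (0.4714938824) = 0.5027950760
Denominator 2 − 1 = 1.
(2×0.4871444792 − 0.4714938824)/(2 − 1) = 0.5027950760
Gap between inputs: 1.565e-02; correction applied: +0.0156505968.

0.502795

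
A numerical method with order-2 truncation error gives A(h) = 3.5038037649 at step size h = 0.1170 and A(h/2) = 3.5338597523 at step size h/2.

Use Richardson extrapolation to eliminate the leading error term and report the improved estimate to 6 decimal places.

3.543878

r = 2, so 2^r = 4.
4×3.5338597523 = 14.1354390092; 14.1354390092 − 3.5038037649 = 10.6316352443
Divide by 2^2 − 1 = 3.
So the Richardson estimate is 3.5438784148.
Shift from A(h/2): +0.0100186625.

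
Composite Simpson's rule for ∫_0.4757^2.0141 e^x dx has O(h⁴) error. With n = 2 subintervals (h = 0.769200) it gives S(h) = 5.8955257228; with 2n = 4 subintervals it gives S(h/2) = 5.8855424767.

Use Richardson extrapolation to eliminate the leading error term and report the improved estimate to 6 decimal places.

Method order is 4; weight 2^4 = 16.
Top: 16(5.8855424767) − (5.8955257228) = 88.2731539044
R = 88.2731539044/15 = 5.8848769270

5.884877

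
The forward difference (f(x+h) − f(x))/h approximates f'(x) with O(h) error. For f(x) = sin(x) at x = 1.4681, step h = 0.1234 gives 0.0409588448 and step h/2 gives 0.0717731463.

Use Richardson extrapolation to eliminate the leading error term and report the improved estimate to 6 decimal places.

With r = 1 the leading error scales as h^1, so the weight is 2^1 = 2.
Numerator 2 × A(h/2) − A(h) = 2 × 0.0717731463 − 0.0409588448 = 0.1025874478
Divide by 2^1 − 1 = 1.
So the Richardson estimate is 0.1025874478.

0.102587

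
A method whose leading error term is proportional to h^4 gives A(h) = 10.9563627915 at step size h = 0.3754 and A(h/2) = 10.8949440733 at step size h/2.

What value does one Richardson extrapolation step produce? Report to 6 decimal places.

10.890849

Leading term ∝ h^4; use weight 16 = 2^4.
Numerator 16*A(h/2) − A(h) = 16*10.8949440733 − 10.9563627915 = 163.3627423813
(16*10.8949440733 − 10.9563627915)/(16 − 1) = 10.8908494921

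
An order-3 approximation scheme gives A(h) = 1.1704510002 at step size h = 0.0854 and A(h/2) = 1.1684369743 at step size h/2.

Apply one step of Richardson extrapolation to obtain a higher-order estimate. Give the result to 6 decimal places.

Method order is 3; weight 2^3 = 8.
Top: 8(1.1684369743) − (1.1704510002) = 8.1770447942
(8*1.1684369743 − 1.1704510002)/(8 − 1) = 1.1681492563

1.168149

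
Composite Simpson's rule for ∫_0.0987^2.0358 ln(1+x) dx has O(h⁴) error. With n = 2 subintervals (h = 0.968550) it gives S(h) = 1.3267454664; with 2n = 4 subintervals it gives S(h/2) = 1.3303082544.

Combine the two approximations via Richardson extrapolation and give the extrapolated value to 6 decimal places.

Error is O(h^4); halving h shrinks it by 2^4 = 16.
16*1.3303082544 = 21.2849320704; 21.2849320704 − 1.3267454664 = 19.9581866040
(16*1.3303082544 − 1.3267454664)/(16 − 1) = 1.3305457736

1.330546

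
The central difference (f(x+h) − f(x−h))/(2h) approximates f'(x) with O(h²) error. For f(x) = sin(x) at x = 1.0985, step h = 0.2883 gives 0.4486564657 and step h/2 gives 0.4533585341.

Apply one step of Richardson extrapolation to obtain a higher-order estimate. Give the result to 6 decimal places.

r = 2, so 2^r = 4.
Top: 4(0.4533585341) − (0.4486564657) = 1.3647776707
R = 1.3647776707/3 = 0.4549258902

0.454926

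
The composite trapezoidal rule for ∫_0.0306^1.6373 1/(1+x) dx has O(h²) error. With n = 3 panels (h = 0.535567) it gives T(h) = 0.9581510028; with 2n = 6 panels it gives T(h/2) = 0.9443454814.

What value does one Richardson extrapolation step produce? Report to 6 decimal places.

0.939744

r = 2, so 2^r = 4.
Top: 4(0.9443454814) − (0.9581510028) = 2.8192309228
2.8192309228 ÷ 3 = 0.9397436409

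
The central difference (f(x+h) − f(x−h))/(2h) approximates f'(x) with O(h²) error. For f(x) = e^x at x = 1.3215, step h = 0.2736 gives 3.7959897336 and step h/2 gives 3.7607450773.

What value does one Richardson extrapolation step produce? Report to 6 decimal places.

Error is O(h^2); halving h shrinks it by 2^2 = 4.
Difference of the inputs: 3.7607450773 − 3.7959897336 = -0.0352446563
Correction (A(h/2) − A(h))/(4 − 1) = (-0.0352446563)/3 = -0.0117482188
R = A(h/2) + (A(h/2) − A(h))/3 = 3.7607450773 − 0.0117482188 = 3.7489968585

3.748997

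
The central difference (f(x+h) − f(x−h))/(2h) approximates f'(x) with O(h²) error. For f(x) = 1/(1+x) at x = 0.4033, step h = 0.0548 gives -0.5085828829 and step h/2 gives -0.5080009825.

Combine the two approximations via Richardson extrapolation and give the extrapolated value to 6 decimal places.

-0.507807

r = 2: numerator weight 4, denominator 3.
4×(-0.5080009825) = -2.0320039300; subtract (-0.5085828829) → -1.5234210471
Divide by 2^2 − 1 = 3.
(-1.5234210471) ÷ 3 = -0.5078070157
Shift from A(h/2): +0.0001939668.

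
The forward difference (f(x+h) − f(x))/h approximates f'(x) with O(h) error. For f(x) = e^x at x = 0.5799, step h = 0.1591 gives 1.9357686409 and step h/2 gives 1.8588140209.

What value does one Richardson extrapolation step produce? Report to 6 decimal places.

1.781859

Method order is 1; weight 2^1 = 2.
Difference of the inputs: 1.8588140209 − 1.9357686409 = -0.0769546200
Divide by 2^1 − 1 = 1: (-0.0769546200)/1 = -0.0769546200
R = 1.8588140209 − 0.0769546200 = 1.7818594009
Shift from A(h/2): −0.0769546200.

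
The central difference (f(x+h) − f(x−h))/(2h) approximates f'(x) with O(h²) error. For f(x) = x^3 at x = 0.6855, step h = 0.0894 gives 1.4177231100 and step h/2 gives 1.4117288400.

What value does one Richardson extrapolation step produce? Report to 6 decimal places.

1.409731

With r = 2 the leading error scales as h^2, so the weight is 2^2 = 4.
Top: 4(1.4117288400) − (1.4177231100) = 4.2291922500
R = 4.2291922500/3 = 1.4097307500
Gap between inputs: 5.994e-03; correction applied: −0.0019980900.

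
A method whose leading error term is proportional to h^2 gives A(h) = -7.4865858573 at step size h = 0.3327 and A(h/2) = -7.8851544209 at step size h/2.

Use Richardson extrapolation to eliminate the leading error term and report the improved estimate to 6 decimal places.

-8.018011

r = 2: numerator weight 4, denominator 3.
4·(-7.8851544209) = -31.5406176836; (-31.5406176836) − (-7.4865858573) = -24.0540318263
Divide by 2^2 − 1 = 3.
R = (-24.0540318263)/3 = -8.0180106088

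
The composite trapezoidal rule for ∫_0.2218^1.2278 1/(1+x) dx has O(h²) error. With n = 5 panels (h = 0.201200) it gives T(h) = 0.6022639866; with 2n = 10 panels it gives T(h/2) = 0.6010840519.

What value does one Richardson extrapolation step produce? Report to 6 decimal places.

0.600691

Method order is 2; weight 2^2 = 4.
4 × 0.6010840519 = 2.4043362076; 2.4043362076 − 0.6022639866 = 1.8020722210
(4 × 0.6010840519 − 0.6022639866)/(4 − 1) = 0.6006907403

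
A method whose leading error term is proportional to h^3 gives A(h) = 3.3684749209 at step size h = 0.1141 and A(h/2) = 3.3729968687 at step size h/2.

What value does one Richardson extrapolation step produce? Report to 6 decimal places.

r = 3: numerator weight 8, denominator 7.
8×3.3729968687 = 26.9839749496; 26.9839749496 − 3.3684749209 = 23.6155000287
(8×3.3729968687 − 3.3684749209)/(8 − 1) = 3.3736428612
Correction |R − A(h/2)| = 6.460e-04; gap |A(h/2) − A(h)| = 4.522e-03.

3.373643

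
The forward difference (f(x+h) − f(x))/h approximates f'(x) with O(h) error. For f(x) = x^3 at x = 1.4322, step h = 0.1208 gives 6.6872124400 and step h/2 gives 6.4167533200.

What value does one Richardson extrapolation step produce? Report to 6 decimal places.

6.146294

With r = 1 the leading error scales as h^1, so the weight is 2^1 = 2.
2·6.4167533200 − 6.6872124400 = 6.1462942000
R = 6.1462942000/1 = 6.1462942000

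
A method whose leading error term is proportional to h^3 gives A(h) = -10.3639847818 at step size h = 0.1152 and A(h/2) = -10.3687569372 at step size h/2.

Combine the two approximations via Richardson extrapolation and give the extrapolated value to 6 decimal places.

Error is O(h^3); halving h shrinks it by 2^3 = 8.
2^3×A(h/2) = -82.9500554976; minus A(h) gives -72.5860707158.
Divide by 2^3 − 1 = 7.
So the Richardson estimate is -10.3694386737.

-10.369439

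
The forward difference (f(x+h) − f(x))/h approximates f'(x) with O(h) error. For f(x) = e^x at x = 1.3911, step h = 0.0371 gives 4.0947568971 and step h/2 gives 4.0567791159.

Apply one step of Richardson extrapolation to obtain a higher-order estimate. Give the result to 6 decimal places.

4.018801

Leading term ∝ h^1; use weight 2 = 2^1.
2·4.0567791159 − 4.0947568971 = 4.0188013347
Denominator 2 − 1 = 1.
R = 4.0188013347/1 = 4.0188013347
Shift from A(h/2): −0.0379777812.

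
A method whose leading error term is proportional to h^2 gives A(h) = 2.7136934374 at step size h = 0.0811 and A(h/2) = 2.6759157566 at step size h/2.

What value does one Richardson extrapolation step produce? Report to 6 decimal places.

r = 2, so 2^r = 4.
A(h/2) − A(h) = 2.6759157566 − 2.7136934374 = -0.0377776808
Correction (A(h/2) − A(h))/(4 − 1) = (-0.0377776808)/3 = -0.0125925603
R = 2.6759157566 − 0.0125925603 = 2.6633231963

2.663323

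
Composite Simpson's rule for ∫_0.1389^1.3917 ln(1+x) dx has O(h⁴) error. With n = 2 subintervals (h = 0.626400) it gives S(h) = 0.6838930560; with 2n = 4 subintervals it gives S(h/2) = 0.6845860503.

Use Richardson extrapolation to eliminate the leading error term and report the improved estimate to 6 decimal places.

0.684632

Order 4 gives 2^r = 16 and 2^r − 1 = 15.
2^4*A(h/2) = 10.9533768048; minus A(h) gives 10.2694837488.
Divide by 2^4 − 1 = 15.
So the Richardson estimate is 0.6846322499.
Correction |R − A(h/2)| = 4.620e-05; gap |A(h/2) − A(h)| = 6.930e-04.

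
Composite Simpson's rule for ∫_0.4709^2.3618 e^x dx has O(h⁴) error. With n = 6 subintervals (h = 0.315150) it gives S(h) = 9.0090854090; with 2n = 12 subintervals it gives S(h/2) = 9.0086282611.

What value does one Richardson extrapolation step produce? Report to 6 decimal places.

The method has order 4: 2^4 = 16.
16*9.0086282611 = 144.1380521776; 144.1380521776 − 9.0090854090 = 135.1289667686
Denominator 16 − 1 = 15.
R = 135.1289667686/15 = 9.0085977846
Shift from A(h/2): −0.0000304765.

9.008598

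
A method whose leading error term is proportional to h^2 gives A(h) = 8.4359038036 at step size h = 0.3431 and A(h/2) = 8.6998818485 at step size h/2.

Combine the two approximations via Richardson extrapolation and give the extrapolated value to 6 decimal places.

Error is O(h^2); halving h shrinks it by 2^2 = 4.
2^2 × A(h/2) = 34.7995273940; minus A(h) gives 26.3636235904.
Divide by 2^2 − 1 = 3.
Extrapolated: 26.3636235904 / 3 = 8.7878745301

8.787875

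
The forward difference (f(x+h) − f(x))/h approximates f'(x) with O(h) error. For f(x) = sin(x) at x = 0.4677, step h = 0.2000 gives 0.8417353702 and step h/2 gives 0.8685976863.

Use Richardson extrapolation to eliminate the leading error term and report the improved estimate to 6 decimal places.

0.895460

Method order is 1; weight 2^1 = 2.
2*0.8685976863 − 0.8417353702 = 0.8954600024
(2*0.8685976863 − 0.8417353702)/(2 − 1) = 0.8954600024
Shift from A(h/2): +0.0268623161.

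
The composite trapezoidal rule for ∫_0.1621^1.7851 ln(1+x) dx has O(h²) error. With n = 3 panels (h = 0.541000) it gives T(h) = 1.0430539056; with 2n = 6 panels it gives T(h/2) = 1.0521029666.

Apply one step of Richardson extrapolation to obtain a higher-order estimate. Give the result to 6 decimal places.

r = 2: numerator weight 4, denominator 3.
Difference of the inputs: 1.0521029666 − 1.0430539056 = 0.0090490610
Divide by 2^2 − 1 = 3: 0.0090490610/3 = 0.0030163537
R = A(h/2) + (A(h/2) − A(h))/3 = 1.0521029666 + 0.0030163537 = 1.0551193203

1.055119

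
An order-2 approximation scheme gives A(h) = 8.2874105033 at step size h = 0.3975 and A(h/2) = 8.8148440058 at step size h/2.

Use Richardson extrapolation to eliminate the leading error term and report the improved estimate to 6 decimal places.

Method order is 2; weight 2^2 = 4.
Difference of the inputs: 8.8148440058 − 8.2874105033 = 0.5274335025
Divide by 2^2 − 1 = 3: 0.5274335025/3 = 0.1758111675
R = A(h/2) + (A(h/2) − A(h))/3 = 8.8148440058 + 0.1758111675 = 8.9906551733
Gap between inputs: 5.274e-01; correction applied: +0.1758111675.

8.990655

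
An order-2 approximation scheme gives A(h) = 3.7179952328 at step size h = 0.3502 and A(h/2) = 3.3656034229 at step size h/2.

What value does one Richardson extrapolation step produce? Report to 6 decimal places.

3.248139

With r = 2 the leading error scales as h^2, so the weight is 2^2 = 4.
4×3.3656034229 = 13.4624136916; 13.4624136916 − 3.7179952328 = 9.7444184588
Divide by 2^2 − 1 = 3.
Extrapolated: 9.7444184588 / 3 = 3.2481394863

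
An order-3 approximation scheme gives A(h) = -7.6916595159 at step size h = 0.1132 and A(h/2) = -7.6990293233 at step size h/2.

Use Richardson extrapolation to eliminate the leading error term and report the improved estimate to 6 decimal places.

Method order is 3; weight 2^3 = 8.
Top: 8(-7.6990293233) − (-7.6916595159) = -53.9005750705
Denominator 8 − 1 = 7.
R = (-53.9005750705)/7 = -7.7000821529

-7.700082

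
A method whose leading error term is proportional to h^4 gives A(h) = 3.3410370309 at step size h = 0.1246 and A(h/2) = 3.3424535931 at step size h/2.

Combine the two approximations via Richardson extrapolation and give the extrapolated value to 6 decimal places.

r = 4: numerator weight 16, denominator 15.
Top: 16(3.3424535931) − (3.3410370309) = 50.1382204587
Divide by 2^4 − 1 = 15.
Result: 3.3425480306
Shift from A(h/2): +0.0000944375.

3.342548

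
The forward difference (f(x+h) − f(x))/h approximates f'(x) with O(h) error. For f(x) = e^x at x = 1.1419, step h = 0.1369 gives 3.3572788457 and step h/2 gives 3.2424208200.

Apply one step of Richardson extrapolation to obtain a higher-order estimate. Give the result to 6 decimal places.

3.127563

Order 1 gives 2^r = 2 and 2^r − 1 = 1.
2^1·A(h/2) = 6.4848416400; minus A(h) gives 3.1275627943.
Divide by 2^1 − 1 = 1.
Extrapolated: 3.1275627943 / 1 = 3.1275627943
Correction |R − A(h/2)| = 1.149e-01; gap |A(h/2) − A(h)| = 1.149e-01.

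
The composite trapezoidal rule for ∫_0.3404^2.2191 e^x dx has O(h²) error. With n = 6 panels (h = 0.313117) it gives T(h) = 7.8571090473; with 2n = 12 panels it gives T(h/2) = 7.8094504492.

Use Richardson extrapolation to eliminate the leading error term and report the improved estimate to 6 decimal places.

r = 2: numerator weight 4, denominator 3.
4 × 7.8094504492 = 31.2378017968; 31.2378017968 − 7.8571090473 = 23.3806927495
Denominator 4 − 1 = 3.
Result: 7.7935642498
Gap between inputs: 4.766e-02; correction applied: −0.0158861994.

7.793564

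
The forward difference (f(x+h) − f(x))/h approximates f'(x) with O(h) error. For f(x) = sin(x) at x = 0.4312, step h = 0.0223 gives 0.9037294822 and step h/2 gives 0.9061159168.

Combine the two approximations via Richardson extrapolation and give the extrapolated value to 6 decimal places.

Leading term ∝ h^1; use weight 2 = 2^1.
Difference of the inputs: 0.9061159168 − 0.9037294822 = 0.0023864346
Correction (A(h/2) − A(h))/(2 − 1) = 0.0023864346/1 = 0.0023864346
R = A(h/2) + (A(h/2) − A(h))/1 = 0.9061159168 + 0.0023864346 = 0.9085023514

0.908502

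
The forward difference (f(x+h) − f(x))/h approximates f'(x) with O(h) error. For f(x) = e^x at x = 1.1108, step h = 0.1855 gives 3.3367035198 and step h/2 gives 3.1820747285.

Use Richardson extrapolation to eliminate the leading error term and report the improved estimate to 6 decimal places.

Leading term ∝ h^1; use weight 2 = 2^1.
Top: 2(3.1820747285) − (3.3367035198) = 3.0274459372
Denominator 2 − 1 = 1.
Extrapolated: 3.0274459372 / 1 = 3.0274459372

3.027446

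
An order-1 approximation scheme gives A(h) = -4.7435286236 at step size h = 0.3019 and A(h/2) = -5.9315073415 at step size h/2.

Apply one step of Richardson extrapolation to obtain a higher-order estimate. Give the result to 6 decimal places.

-7.119486

Method order is 1; weight 2^1 = 2.
2^1·A(h/2) = -11.8630146830; minus A(h) gives -7.1194860594.
(2·(-5.9315073415) − (-4.7435286236))/(2 − 1) = -7.1194860594
Correction |R − A(h/2)| = 1.188e+00; gap |A(h/2) − A(h)| = 1.188e+00.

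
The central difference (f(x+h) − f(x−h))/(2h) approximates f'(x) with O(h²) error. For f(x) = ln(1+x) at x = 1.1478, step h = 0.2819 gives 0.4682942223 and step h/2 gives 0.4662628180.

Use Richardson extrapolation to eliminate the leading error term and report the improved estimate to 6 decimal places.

0.465586

With r = 2 the leading error scales as h^2, so the weight is 2^2 = 4.
Weighted: 1.8650512720 − 0.4682942223 = 1.3967570497
1.3967570497 ÷ 3 = 0.4655856832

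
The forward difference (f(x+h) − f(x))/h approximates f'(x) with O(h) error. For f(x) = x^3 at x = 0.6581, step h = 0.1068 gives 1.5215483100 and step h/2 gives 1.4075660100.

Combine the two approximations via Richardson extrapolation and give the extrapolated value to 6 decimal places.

1.293584

Leading term ∝ h^1; use weight 2 = 2^1.
Top: 2(1.4075660100) − (1.5215483100) = 1.2935837100
R = 1.2935837100/1 = 1.2935837100
Gap between inputs: 1.140e-01; correction applied: −0.1139823000.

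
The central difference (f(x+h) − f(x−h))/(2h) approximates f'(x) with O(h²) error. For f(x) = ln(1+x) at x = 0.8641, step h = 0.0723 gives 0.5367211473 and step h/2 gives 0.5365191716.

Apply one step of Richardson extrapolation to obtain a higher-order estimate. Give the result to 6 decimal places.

r = 2: numerator weight 4, denominator 3.
4 × 0.5365191716 = 2.1460766864; 2.1460766864 − 0.5367211473 = 1.6093555391
Denominator 4 − 1 = 3.
R = 1.6093555391/3 = 0.5364518464
Gap between inputs: 2.020e-04; correction applied: −0.0000673252.

0.536452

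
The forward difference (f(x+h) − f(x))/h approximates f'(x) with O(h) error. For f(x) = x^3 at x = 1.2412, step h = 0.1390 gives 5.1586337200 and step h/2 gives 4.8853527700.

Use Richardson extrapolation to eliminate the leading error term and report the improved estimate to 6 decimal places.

4.612072

Order 1 gives 2^r = 2 and 2^r − 1 = 1.
Numerator 2·A(h/2) − A(h) = 2·4.8853527700 − 5.1586337200 = 4.6120718200
Extrapolated: 4.6120718200 / 1 = 4.6120718200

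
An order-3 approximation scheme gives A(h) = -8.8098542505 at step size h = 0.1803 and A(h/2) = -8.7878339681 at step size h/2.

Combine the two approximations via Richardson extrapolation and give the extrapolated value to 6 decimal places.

-8.784688

With r = 3 the leading error scales as h^3, so the weight is 2^3 = 8.
Weighted: (-70.3026717448) − (-8.8098542505) = -61.4928174943
(-61.4928174943) ÷ 7 = -8.7846882135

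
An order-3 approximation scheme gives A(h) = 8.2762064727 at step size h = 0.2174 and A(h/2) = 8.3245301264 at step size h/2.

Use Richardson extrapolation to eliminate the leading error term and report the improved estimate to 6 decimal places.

8.331434

Error is O(h^3); halving h shrinks it by 2^3 = 8.
8×8.3245301264 = 66.5962410112; subtract 8.2762064727 → 58.3200345385
Denominator 8 − 1 = 7.
Result: 8.3314335055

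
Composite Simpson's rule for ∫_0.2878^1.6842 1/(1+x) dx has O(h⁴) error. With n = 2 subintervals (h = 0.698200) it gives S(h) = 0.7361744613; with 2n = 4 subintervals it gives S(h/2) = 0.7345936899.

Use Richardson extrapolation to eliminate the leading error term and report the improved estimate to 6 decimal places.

0.734488

Order 4 gives 2^r = 16 and 2^r − 1 = 15.
Numerator 16·A(h/2) − A(h) = 16·0.7345936899 − 0.7361744613 = 11.0173245771
R = 11.0173245771/15 = 0.7344883051
Correction |R − A(h/2)| = 1.054e-04; gap |A(h/2) − A(h)| = 1.581e-03.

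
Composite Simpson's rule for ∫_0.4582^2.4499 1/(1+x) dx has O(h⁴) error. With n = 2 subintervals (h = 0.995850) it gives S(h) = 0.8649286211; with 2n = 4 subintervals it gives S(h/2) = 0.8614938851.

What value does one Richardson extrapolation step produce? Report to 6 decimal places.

Error is O(h^4); halving h shrinks it by 2^4 = 16.
Top: 16(0.8614938851) − (0.8649286211) = 12.9189735405
Denominator 16 − 1 = 15.
12.9189735405 ÷ 15 = 0.8612649027

0.861265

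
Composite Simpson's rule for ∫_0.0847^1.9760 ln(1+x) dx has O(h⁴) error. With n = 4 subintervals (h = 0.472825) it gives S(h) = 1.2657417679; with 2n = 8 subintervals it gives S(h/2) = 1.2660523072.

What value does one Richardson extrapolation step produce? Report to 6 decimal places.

r = 4, so 2^r = 16.
A(h/2) − A(h) = 1.2660523072 − 1.2657417679 = 0.0003105393
Correction (A(h/2) − A(h))/(16 − 1) = 0.0003105393/15 = 0.0000207026
R = 1.2660523072 + 0.0000207026 = 1.2660730098

1.266073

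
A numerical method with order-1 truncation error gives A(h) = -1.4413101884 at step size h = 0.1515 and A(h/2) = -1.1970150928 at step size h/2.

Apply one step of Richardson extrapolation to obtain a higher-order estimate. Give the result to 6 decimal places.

Error is O(h^1); halving h shrinks it by 2^1 = 2.
Numerator 2·A(h/2) − A(h) = 2·(-1.1970150928) − (-1.4413101884) = -0.9527199972
Denominator 2 − 1 = 1.
R = (-0.9527199972)/1 = -0.9527199972
Shift from A(h/2): +0.2442950956.

-0.952720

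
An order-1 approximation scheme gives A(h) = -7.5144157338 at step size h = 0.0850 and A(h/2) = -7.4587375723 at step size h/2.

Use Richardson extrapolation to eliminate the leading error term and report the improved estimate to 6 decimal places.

-7.403059

The method has order 1: 2^1 = 2.
Top: 2(-7.4587375723) − (-7.5144157338) = -7.4030594108
Denominator 2 − 1 = 1.
(-7.4030594108) ÷ 1 = -7.4030594108
Gap between inputs: 5.568e-02; correction applied: +0.0556781615.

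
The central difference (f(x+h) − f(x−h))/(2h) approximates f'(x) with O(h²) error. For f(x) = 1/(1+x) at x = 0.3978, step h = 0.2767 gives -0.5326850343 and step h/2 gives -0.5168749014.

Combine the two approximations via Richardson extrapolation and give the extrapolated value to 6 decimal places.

-0.511605

The method has order 2: 2^2 = 4.
4·(-0.5168749014) = -2.0674996056; (-2.0674996056) − (-0.5326850343) = -1.5348145713
Divide by 2^2 − 1 = 3.
(-1.5348145713) ÷ 3 = -0.5116048571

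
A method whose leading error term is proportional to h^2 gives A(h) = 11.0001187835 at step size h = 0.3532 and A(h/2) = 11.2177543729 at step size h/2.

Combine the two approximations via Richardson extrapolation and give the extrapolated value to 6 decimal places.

11.290300

r = 2: numerator weight 4, denominator 3.
4×11.2177543729 = 44.8710174916; 44.8710174916 − 11.0001187835 = 33.8708987081
33.8708987081 ÷ 3 = 11.2902995694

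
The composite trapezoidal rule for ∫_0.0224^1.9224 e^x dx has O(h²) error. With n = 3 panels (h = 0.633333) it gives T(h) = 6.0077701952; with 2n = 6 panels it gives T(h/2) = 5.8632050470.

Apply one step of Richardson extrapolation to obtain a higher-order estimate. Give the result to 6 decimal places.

The method has order 2: 2^2 = 4.
4×5.8632050470 − 6.0077701952 = 17.4450499928
17.4450499928 ÷ 3 = 5.8150166643
Shift from A(h/2): −0.0481883827.

5.815017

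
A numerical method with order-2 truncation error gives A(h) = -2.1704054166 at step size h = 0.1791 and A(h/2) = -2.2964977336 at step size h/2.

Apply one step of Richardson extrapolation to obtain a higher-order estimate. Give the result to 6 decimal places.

-2.338529

Method order is 2; weight 2^2 = 4.
A(h/2) − A(h) = -2.2964977336 − (-2.1704054166) = -0.1260923170
Correction (A(h/2) − A(h))/(4 − 1) = (-0.1260923170)/3 = -0.0420307723
R = -2.2964977336 − 0.0420307723 = -2.3385285059
Shift from A(h/2): −0.0420307723.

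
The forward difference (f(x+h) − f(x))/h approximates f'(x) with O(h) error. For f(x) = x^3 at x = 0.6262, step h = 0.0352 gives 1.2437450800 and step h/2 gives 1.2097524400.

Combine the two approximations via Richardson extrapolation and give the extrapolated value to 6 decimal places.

1.175760

Method order is 1; weight 2^1 = 2.
Numerator 2 × A(h/2) − A(h) = 2 × 1.2097524400 − 1.2437450800 = 1.1757598000
1.1757598000 ÷ 1 = 1.1757598000
Shift from A(h/2): −0.0339926400.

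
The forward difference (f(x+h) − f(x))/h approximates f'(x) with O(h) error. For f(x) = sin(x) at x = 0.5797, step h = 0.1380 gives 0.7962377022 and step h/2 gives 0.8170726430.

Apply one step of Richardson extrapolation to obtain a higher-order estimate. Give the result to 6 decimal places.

Leading term ∝ h^1; use weight 2 = 2^1.
A(h/2) − A(h) = 0.8170726430 − 0.7962377022 = 0.0208349408
Divide by 2^1 − 1 = 1: 0.0208349408/1 = 0.0208349408
R = A(h/2) + (A(h/2) − A(h))/1 = 0.8170726430 + 0.0208349408 = 0.8379075838

0.837908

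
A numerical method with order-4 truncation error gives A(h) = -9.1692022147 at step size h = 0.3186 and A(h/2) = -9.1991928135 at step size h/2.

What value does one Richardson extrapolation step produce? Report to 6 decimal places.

-9.201192

Order 4 gives 2^r = 16 and 2^r − 1 = 15.
16·(-9.1991928135) = -147.1870850160; subtract (-9.1692022147) → -138.0178828013
Divide by 2^4 − 1 = 15.
R = (-138.0178828013)/15 = -9.2011921868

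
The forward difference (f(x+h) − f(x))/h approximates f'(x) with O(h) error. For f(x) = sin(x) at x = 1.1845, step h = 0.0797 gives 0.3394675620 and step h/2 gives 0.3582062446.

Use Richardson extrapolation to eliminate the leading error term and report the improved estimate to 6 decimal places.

Leading term ∝ h^1; use weight 2 = 2^1.
Weighted: 0.7164124892 − 0.3394675620 = 0.3769449272
Divide by 2^1 − 1 = 1.
0.3769449272 ÷ 1 = 0.3769449272
Correction |R − A(h/2)| = 1.874e-02; gap |A(h/2) − A(h)| = 1.874e-02.

0.376945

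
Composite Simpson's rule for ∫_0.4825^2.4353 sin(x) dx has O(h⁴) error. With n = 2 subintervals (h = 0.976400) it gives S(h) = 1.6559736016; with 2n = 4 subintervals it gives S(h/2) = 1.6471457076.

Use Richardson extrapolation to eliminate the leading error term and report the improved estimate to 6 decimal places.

1.646557

With r = 4 the leading error scales as h^4, so the weight is 2^4 = 16.
2^4·A(h/2) = 26.3543313216; minus A(h) gives 24.6983577200.
Extrapolated: 24.6983577200 / 15 = 1.6465571813
Shift from A(h/2): −0.0005885263.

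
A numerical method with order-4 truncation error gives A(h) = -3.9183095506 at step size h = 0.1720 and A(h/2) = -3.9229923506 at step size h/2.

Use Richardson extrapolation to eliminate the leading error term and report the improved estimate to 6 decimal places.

r = 4, so 2^r = 16.
2^4×A(h/2) = -62.7678776096; minus A(h) gives -58.8495680590.
(16×(-3.9229923506) − (-3.9183095506))/(16 − 1) = -3.9233045373
Shift from A(h/2): −0.0003121867.

-3.923305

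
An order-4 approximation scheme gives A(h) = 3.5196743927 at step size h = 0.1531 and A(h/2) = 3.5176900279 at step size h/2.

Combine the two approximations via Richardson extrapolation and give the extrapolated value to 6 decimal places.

Order 4 gives 2^r = 16 and 2^r − 1 = 15.
Weighted: 56.2830404464 − 3.5196743927 = 52.7633660537
Denominator 16 − 1 = 15.
So the Richardson estimate is 3.5175577369.

3.517558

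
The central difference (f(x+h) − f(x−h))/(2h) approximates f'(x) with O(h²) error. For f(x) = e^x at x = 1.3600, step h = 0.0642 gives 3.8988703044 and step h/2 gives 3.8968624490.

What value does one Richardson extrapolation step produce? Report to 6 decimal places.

3.896193

r = 2, so 2^r = 4.
4 × 3.8968624490 = 15.5874497960; subtract 3.8988703044 → 11.6885794916
R = 11.6885794916/3 = 3.8961931639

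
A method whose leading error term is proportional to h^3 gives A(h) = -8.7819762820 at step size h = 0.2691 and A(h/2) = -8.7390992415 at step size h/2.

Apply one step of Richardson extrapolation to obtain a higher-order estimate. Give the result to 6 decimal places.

Error is O(h^3); halving h shrinks it by 2^3 = 8.
8 × (-8.7390992415) = -69.9127939320; subtract (-8.7819762820) → -61.1308176500
R = (-61.1308176500)/7 = -8.7329739500

-8.732974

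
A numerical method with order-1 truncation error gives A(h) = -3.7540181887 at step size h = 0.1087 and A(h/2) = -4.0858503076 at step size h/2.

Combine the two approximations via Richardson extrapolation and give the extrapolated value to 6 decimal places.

-4.417682

Method order is 1; weight 2^1 = 2.
2*(-4.0858503076) = -8.1717006152; subtract (-3.7540181887) → -4.4176824265
R = (-4.4176824265)/1 = -4.4176824265
Shift from A(h/2): −0.3318321189.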